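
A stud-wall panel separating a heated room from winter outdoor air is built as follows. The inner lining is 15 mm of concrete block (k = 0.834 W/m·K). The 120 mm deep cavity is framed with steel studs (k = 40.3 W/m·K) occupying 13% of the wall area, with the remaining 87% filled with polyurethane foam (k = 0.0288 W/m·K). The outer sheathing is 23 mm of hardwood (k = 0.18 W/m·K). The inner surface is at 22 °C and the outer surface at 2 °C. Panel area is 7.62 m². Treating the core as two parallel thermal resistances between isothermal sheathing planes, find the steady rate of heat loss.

Sheathing layers in series; stud and cavity paths in parallel between them.
R_inner = 0.015/(0.834×7.62) = 0.00236 K/W
R_stud  = 0.12/(40.3×0.13×7.62) = 0.003006 K/W
R_cav   = 0.12/(0.0288×0.87×7.62) = 0.6285 K/W
1/R_core = 1/R_stud + 1/R_cav → R_core = 0.002992 K/W
R_outer = 0.023/(0.18×7.62) = 0.01677 K/W
R_total = 0.02212 K/W
Q = ΔT/R_total = 20/0.02212

Q ≈ 904 W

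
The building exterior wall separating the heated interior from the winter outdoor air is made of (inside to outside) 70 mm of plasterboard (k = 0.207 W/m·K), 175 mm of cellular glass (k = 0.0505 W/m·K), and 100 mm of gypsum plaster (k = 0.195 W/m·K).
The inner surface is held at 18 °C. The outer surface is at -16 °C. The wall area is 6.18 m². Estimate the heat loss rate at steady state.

Model the wall as resistances in series:
R_plasterboard = L/(kA) = 0.07/(0.207×6.18) = 0.05472 K/W
R_cellular glass = L/(kA) = 0.175/(0.0505×6.18) = 0.5607 K/W
R_gypsum plaster = L/(kA) = 0.1/(0.195×6.18) = 0.08298 K/W
R_total = 0.6984 K/W
Q = ΔT / R_total = 34 / 0.6984

Q ≈ 48.7 W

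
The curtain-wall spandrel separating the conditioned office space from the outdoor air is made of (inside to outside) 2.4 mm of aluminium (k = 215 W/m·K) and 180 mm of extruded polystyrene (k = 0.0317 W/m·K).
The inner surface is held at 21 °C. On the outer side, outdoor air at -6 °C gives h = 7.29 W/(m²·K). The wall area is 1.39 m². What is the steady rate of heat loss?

Model the wall as resistances in series:
R_aluminium = L/(kA) = 0.0024/(215×1.39) = 8.031×10^-6 K/W
R_extruded polystyrene = L/(kA) = 0.18/(0.0317×1.39) = 4.085 K/W
R_outer film = 1/(h_o·A) = 1/(7.29×1.39) = 0.09869 K/W
R_total = 4.184 K/W
Q = ΔT / R_total = 27 / 4.184

Q ≈ 6.45 W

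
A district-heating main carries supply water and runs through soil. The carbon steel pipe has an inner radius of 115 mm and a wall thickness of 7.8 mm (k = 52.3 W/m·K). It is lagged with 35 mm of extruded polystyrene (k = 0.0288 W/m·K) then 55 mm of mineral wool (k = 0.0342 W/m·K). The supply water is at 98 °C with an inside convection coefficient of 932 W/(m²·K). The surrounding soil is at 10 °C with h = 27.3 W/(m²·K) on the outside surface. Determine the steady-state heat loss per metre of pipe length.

For a radial system each layer contributes R = ln(r_out/r_in)/(2πkL); films add R = 1/(hA).
R_inner film = 1/(h_i·2πr₁L) = 1/(932×2π×0.115×1) = 0.001485 K/W
R_carbon steel pipe wall = ln(122.8/115)/(2π×52.3×1) = 1.997×10^-4 K/W
R_extruded polystyrene = ln(157.8/122.8)/(2π×0.0288×1) = 1.386 K/W
R_mineral wool = ln(212.8/157.8)/(2π×0.0342×1) = 1.392 K/W
R_outer film = 1/(h_o·2πr_oL) = 1/(27.3×2π×0.2128×1) = 0.0274 K/W
R_total = 2.806 K/W
Q = ΔT/R_total = 88/2.806

q′ ≈ 31.4 W/m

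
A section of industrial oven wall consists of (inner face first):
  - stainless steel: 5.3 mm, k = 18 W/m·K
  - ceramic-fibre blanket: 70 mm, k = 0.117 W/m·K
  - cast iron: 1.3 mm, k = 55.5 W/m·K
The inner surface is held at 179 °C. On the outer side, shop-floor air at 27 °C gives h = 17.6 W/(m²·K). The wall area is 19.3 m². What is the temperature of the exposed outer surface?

T ≈ 40.2 °C

Using the resistance-network approach (series):
R_stainless steel = L/(kA) = 0.0053/(18×19.3) = 1.526×10^-5 K/W
R_ceramic-fibre blanket = L/(kA) = 0.07/(0.117×19.3) = 0.031 K/W
R_cast iron = L/(kA) = 0.0013/(55.5×19.3) = 1.214×10^-6 K/W
R_outer film = 1/(h_o·A) = 1/(17.6×19.3) = 0.002944 K/W
R_total = 0.03396 K/W;  Q = ΔT/R_total = 152/0.03396 = 4476 W
T_interface = T_inner − Q·ΣR(inner→interface) = 179 − 4480×0.03102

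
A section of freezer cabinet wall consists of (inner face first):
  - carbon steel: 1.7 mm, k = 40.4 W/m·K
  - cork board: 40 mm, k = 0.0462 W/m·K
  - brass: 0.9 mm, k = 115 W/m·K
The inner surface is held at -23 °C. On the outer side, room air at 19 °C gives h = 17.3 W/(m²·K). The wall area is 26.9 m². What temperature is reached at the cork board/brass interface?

T ≈ 16.4 °C

Model the wall as resistances in series:
R_carbon steel = L/(kA) = 0.0017/(40.4×26.9) = 1.564×10^-6 K/W
R_cork board = L/(kA) = 0.04/(0.0462×26.9) = 0.03219 K/W
R_brass = L/(kA) = 0.0009/(115×26.9) = 2.909×10^-7 K/W
R_outer film = 1/(h_o·A) = 1/(17.3×26.9) = 0.002149 K/W
R_total = 0.03434 K/W;  Q = ΔT/R_total = 42/0.03434 = 1223 W
T_interface = T_inner + Q·ΣR(inner→interface) = -23 + 1220×0.03219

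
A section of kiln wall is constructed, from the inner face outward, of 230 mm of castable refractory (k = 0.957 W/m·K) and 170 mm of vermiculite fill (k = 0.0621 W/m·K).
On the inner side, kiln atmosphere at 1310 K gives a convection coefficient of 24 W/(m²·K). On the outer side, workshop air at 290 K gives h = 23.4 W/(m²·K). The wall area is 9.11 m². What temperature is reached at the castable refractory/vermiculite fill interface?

T ≈ 1220 K

Model the wall as resistances in series:
R_inner film = 1/(h_i·A) = 1/(24×9.11) = 0.004574 K/W
R_castable refractory = L/(kA) = 0.23/(0.957×9.11) = 0.02638 K/W
R_vermiculite fill = L/(kA) = 0.17/(0.0621×9.11) = 0.3005 K/W
R_outer film = 1/(h_o·A) = 1/(23.4×9.11) = 0.004691 K/W
R_total = 0.3361 K/W;  Q = ΔT/R_total = 1020/0.3361 = 3034 W
T_interface = T_inner − Q·ΣR(inner→interface) = 1310 − 3030×0.03096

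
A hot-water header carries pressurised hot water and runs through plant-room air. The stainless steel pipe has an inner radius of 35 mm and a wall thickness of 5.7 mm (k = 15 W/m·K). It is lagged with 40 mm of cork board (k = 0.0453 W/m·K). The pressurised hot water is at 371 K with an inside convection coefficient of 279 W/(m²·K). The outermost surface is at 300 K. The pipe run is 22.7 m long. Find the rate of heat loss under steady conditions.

Cylindrical conduction, so R = ln(r₂/r₁)/(2πkL) per layer, in series:
R_inner film = 1/(h_i·2πr₁L) = 1/(279×2π×0.035×22.7) = 7.18×10^-4 K/W
R_stainless steel pipe wall = ln(40.7/35)/(2π×15×22.7) = 7.052×10^-5 K/W
R_cork board = ln(80.7/40.7)/(2π×0.0453×22.7) = 0.1059 K/W
R_total = 0.1067 K/W
Q = ΔT/R_total = 71/0.1067

Q ≈ 665 W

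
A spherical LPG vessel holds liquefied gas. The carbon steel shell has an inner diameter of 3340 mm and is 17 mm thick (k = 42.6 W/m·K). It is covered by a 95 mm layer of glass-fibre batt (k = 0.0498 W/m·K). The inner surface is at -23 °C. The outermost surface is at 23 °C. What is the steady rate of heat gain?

For a spherical shell R = (1/r₁ − 1/r₂)/(4πk); film R = 1/(h·4πr²). In series:
R_carbon steel shell = (1/1.67 − 1/1.687)/(4π×42.6) = 1.127×10^-5 K/W
R_glass-fibre batt = (1/1.687 − 1/1.782)/(4π×0.0498) = 0.0505 K/W
R_total = 0.05051 K/W
Q = ΔT/R_total = 46/0.05051

Q ≈ 911 W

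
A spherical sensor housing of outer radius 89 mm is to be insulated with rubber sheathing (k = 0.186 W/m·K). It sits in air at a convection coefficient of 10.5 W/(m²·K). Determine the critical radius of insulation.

r_cr ≈ 35.4 mm

For a sphere r_cr = 2k/h = 2×0.186/10.5
r_cr = 35.4 mm; since the bare radius (89 mm) is above r_cr, any added insulation will reduce heat loss.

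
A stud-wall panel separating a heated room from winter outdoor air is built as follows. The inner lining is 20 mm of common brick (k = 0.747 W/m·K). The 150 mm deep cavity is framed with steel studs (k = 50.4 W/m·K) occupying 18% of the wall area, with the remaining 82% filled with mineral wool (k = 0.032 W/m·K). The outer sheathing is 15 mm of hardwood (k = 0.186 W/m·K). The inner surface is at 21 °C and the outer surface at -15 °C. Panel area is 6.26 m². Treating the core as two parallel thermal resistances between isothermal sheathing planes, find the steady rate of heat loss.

Q ≈ 1820 W

Sheathing layers in series; stud and cavity paths in parallel between them.
R_inner = 0.02/(0.747×6.26) = 0.004277 K/W
R_stud  = 0.15/(50.4×0.18×6.26) = 0.002641 K/W
R_cav   = 0.15/(0.032×0.82×6.26) = 0.9132 K/W
1/R_core = 1/R_stud + 1/R_cav → R_core = 0.002634 K/W
R_outer = 0.015/(0.186×6.26) = 0.01288 K/W
R_total = 0.01979 K/W
Q = ΔT/R_total = 36/0.01979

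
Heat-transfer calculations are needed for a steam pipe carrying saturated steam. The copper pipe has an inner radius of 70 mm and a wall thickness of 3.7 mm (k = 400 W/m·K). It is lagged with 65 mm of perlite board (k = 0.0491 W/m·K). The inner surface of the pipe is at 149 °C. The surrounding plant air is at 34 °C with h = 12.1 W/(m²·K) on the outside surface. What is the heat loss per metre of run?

Per-layer cylindrical resistances, series-summed:
R_copper pipe wall = ln(73.7/70)/(2π×400×1) = 2.049×10^-5 K/W
R_perlite board = ln(138.7/73.7)/(2π×0.0491×1) = 2.05 K/W
R_outer film = 1/(h_o·2πr_oL) = 1/(12.1×2π×0.1387×1) = 0.09483 K/W
R_total = 2.144 K/W
Q = ΔT/R_total = 115/2.144

q′ ≈ 53.6 W/m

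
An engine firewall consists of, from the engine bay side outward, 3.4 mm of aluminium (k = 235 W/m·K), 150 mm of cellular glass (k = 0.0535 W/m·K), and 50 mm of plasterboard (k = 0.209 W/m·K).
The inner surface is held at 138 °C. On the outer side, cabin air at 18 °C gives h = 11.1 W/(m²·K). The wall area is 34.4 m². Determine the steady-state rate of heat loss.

Treating each layer as a thermal resistance in series:
R_aluminium = L/(kA) = 0.0034/(235×34.4) = 4.206×10^-7 K/W
R_cellular glass = L/(kA) = 0.15/(0.0535×34.4) = 0.0815 K/W
R_plasterboard = L/(kA) = 0.05/(0.209×34.4) = 0.006954 K/W
R_outer film = 1/(h_o·A) = 1/(11.1×34.4) = 0.002619 K/W
R_total = 0.09108 K/W
Q = ΔT / R_total = 120 / 0.09108

Q ≈ 1320 W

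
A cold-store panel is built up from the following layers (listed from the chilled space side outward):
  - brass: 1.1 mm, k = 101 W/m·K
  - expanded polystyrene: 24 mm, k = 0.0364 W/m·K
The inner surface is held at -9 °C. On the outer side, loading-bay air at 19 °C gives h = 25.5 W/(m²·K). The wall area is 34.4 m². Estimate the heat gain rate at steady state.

Q ≈ 1380 W

Treating each layer as a thermal resistance in series:
R_brass = L/(kA) = 0.0011/(101×34.4) = 3.166×10^-7 K/W
R_expanded polystyrene = L/(kA) = 0.024/(0.0364×34.4) = 0.01917 K/W
R_outer film = 1/(h_o·A) = 1/(25.5×34.4) = 0.00114 K/W
R_total = 0.02031 K/W
Q = ΔT / R_total = 28 / 0.02031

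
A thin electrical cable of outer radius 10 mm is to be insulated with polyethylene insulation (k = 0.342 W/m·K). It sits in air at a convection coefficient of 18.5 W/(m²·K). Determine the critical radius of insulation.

For a cylinder r_cr = k/h = 0.342/18.5
r_cr = 18.5 mm; since the bare radius (10 mm) is below r_cr, adding a thin layer of insulation will *increase* heat loss.

r_cr ≈ 18.5 mm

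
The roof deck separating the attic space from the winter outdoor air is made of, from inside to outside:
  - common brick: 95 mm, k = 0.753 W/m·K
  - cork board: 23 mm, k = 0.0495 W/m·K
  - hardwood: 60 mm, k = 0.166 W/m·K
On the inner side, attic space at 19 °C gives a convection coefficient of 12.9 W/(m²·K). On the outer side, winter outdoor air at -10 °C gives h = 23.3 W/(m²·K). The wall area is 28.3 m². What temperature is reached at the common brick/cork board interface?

T ≈ 13.5 °C

Model the wall as resistances in series:
R_inner film = 1/(h_i·A) = 1/(12.9×28.3) = 0.002739 K/W
R_common brick = L/(kA) = 0.095/(0.753×28.3) = 0.004458 K/W
R_cork board = L/(kA) = 0.023/(0.0495×28.3) = 0.01642 K/W
R_hardwood = L/(kA) = 0.06/(0.166×28.3) = 0.01277 K/W
R_outer film = 1/(h_o·A) = 1/(23.3×28.3) = 0.001517 K/W
R_total = 0.0379 K/W;  Q = ΔT/R_total = 29/0.0379 = 765.1 W
T_interface = T_inner − Q·ΣR(inner→interface) = 19 − 765×0.007197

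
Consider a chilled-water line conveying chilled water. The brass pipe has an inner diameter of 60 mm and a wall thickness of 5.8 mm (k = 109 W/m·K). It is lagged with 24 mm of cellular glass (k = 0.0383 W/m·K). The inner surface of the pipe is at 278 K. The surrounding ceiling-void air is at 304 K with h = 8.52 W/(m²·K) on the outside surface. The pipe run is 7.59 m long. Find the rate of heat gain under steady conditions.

Per-layer cylindrical resistances, series-summed:
R_brass pipe wall = ln(35.8/30)/(2π×109×7.59) = 3.4×10^-5 K/W
R_cellular glass = ln(59.8/35.8)/(2π×0.0383×7.59) = 0.2809 K/W
R_outer film = 1/(h_o·2πr_oL) = 1/(8.52×2π×0.0598×7.59) = 0.04116 K/W
R_total = 0.3221 K/W
Q = ΔT/R_total = 26/0.3221

Q ≈ 80.7 W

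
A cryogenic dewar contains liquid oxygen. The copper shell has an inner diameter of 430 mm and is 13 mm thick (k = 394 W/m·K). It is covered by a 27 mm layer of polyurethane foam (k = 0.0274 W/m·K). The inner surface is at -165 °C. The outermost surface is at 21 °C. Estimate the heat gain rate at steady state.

Each spherical layer contributes R = (1/r_i − 1/r_o)/(4πk):
R_copper shell = (1/0.215 − 1/0.228)/(4π×394) = 5.356×10^-5 K/W
R_polyurethane foam = (1/0.228 − 1/0.255)/(4π×0.0274) = 1.349 K/W
R_total = 1.349 K/W
Q = ΔT/R_total = 186/1.349

Q ≈ 138 W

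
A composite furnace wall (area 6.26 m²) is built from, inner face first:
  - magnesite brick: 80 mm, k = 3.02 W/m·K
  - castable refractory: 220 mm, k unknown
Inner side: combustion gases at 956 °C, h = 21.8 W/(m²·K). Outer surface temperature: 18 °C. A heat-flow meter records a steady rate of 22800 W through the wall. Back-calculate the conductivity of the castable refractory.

k ≈ 1.19 W/(m·K)

Using the resistance-network approach (series):
R_inner film = 1/(h_i·A) = 1/(21.8×6.26) = 0.007328 K/W
R_magnesite brick = L/(kA) = 0.08/(3.02×6.26) = 0.004232 K/W
Sum of known resistances R_other = 0.01156 K/W
Total R = ΔT/Q = 938/22800 = 0.04114 K/W
R_castable refractory = R_total − R_other = 0.02958 K/W
k = L/(R·A) = 0.22/(0.02958×6.26)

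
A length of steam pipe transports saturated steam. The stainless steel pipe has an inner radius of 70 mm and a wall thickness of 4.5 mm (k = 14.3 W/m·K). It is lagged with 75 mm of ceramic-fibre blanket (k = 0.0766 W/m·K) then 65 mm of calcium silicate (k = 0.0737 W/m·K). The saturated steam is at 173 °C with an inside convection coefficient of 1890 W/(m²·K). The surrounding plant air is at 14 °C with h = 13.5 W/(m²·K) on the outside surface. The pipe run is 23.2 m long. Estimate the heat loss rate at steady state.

For a radial system each layer contributes R = ln(r_out/r_in)/(2πkL); films add R = 1/(hA).
R_inner film = 1/(h_i·2πr₁L) = 1/(1890×2π×0.07×23.2) = 5.185×10^-5 K/W
R_stainless steel pipe wall = ln(74.5/70)/(2π×14.3×23.2) = 2.989×10^-5 K/W
R_ceramic-fibre blanket = ln(149.5/74.5)/(2π×0.0766×23.2) = 0.06238 K/W
R_calcium silicate = ln(214.5/149.5)/(2π×0.0737×23.2) = 0.0336 K/W
R_outer film = 1/(h_o·2πr_oL) = 1/(13.5×2π×0.2145×23.2) = 0.002369 K/W
R_total = 0.09843 K/W
Q = ΔT/R_total = 159/0.09843

Q ≈ 1620 W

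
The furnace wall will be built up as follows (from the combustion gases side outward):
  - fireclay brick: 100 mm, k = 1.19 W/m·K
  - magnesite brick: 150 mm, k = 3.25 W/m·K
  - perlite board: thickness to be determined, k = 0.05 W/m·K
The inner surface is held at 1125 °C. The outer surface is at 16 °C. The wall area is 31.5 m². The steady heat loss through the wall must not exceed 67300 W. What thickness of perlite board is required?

L ≈ 19.4 mm

Thermal resistances in series:
R_fireclay brick = L/(kA) = 0.1/(1.19×31.5) = 0.002668 K/W
R_magnesite brick = L/(kA) = 0.15/(3.25×31.5) = 0.001465 K/W
Sum of the known resistances R_other = 0.004133 K/W
Required total resistance R_tot = ΔT/Q_allow = 1109/67300 = 0.01648 K/W
R_perlite board = R_tot − R_other = 0.01235 K/W
L = R·k·A = 0.01235×0.05×31.5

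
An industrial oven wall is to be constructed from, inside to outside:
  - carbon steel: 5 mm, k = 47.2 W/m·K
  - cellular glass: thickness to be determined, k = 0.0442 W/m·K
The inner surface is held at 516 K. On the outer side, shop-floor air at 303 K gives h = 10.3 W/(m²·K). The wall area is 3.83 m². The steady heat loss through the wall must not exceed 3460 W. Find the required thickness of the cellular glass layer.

Thermal resistances in series:
R_carbon steel = L/(kA) = 0.005/(47.2×3.83) = 2.766×10^-5 K/W
R_outer film = 1/(h_o·A) = 1/(10.3×3.83) = 0.02535 K/W
Sum of the known resistances R_other = 0.02538 K/W
Required total resistance R_tot = ΔT/Q_allow = 213/3460 = 0.06156 K/W
R_cellular glass = R_tot − R_other = 0.03618 K/W
L = R·k·A = 0.03618×0.0442×3.83

L ≈ 6.13 mm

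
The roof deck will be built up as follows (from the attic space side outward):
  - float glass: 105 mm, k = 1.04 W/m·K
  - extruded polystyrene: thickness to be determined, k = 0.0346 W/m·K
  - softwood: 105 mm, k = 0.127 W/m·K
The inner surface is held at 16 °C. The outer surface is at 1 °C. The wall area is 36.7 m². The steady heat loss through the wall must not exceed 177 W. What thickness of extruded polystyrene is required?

L ≈ 75.5 mm

Using the resistance-network approach (series):
R_float glass = L/(kA) = 0.105/(1.04×36.7) = 0.002751 K/W
R_softwood = L/(kA) = 0.105/(0.127×36.7) = 0.02253 K/W
Sum of the known resistances R_other = 0.02528 K/W
Required total resistance R_tot = ΔT/Q_allow = 15/177 = 0.08475 K/W
R_extruded polystyrene = R_tot − R_other = 0.05947 K/W
L = R·k·A = 0.05947×0.0346×36.7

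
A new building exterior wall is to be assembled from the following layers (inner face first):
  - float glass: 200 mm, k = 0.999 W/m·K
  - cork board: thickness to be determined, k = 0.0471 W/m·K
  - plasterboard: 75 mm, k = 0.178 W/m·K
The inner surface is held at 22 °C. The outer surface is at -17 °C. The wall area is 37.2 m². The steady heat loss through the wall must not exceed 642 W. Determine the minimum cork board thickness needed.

Treating each layer as a thermal resistance in series:
R_float glass = L/(kA) = 0.2/(0.999×37.2) = 0.005382 K/W
R_plasterboard = L/(kA) = 0.075/(0.178×37.2) = 0.01133 K/W
Sum of the known resistances R_other = 0.01671 K/W
Required total resistance R_tot = ΔT/Q_allow = 39/642 = 0.06075 K/W
R_cork board = R_tot − R_other = 0.04404 K/W
L = R·k·A = 0.04404×0.0471×37.2

L ≈ 77.2 mm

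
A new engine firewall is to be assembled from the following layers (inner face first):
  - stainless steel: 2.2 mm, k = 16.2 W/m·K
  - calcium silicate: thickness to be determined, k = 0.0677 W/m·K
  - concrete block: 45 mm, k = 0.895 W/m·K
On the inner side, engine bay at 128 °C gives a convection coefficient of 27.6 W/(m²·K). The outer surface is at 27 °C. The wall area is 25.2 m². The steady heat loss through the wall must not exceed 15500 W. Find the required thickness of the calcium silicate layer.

Thermal resistances in series:
R_inner film = 1/(h_i·A) = 1/(27.6×25.2) = 0.001438 K/W
R_stainless steel = L/(kA) = 0.0022/(16.2×25.2) = 5.389×10^-6 K/W
R_concrete block = L/(kA) = 0.045/(0.895×25.2) = 0.001995 K/W
Sum of the known resistances R_other = 0.003438 K/W
Required total resistance R_tot = ΔT/Q_allow = 101/15500 = 0.006516 K/W
R_calcium silicate = R_tot − R_other = 0.003078 K/W
L = R·k·A = 0.003078×0.0677×25.2

L ≈ 5.25 mm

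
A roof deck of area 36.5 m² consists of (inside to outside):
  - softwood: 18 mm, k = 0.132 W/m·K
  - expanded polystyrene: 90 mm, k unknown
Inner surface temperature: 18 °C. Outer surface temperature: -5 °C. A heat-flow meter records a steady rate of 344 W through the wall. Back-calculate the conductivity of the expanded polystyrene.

k ≈ 0.0391 W/(m·K)

Treating each layer as a thermal resistance in series:
R_softwood = L/(kA) = 0.018/(0.132×36.5) = 0.003736 K/W
Sum of known resistances R_other = 0.003736 K/W
Total R = ΔT/Q = 23/344 = 0.06686 K/W
R_expanded polystyrene = R_total − R_other = 0.06312 K/W
k = L/(R·A) = 0.09/(0.06312×36.5)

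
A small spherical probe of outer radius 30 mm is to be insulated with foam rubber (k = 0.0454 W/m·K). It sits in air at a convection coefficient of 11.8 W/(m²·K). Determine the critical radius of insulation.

For a sphere r_cr = 2k/h = 2×0.0454/11.8
r_cr = 7.69 mm; since the bare radius (30 mm) is above r_cr, any added insulation will reduce heat loss.

r_cr ≈ 7.69 mm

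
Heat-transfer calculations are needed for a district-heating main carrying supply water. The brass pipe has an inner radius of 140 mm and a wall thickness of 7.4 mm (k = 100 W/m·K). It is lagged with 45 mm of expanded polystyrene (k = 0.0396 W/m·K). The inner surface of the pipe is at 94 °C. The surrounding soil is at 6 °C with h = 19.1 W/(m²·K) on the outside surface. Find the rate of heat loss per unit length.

Per-layer cylindrical resistances, series-summed:
R_brass pipe wall = ln(147.4/140)/(2π×100×1) = 8.198×10^-5 K/W
R_expanded polystyrene = ln(192.4/147.4)/(2π×0.0396×1) = 1.071 K/W
R_outer film = 1/(h_o·2πr_oL) = 1/(19.1×2π×0.1924×1) = 0.04331 K/W
R_total = 1.114 K/W
Q = ΔT/R_total = 88/1.114

q′ ≈ 79 W/m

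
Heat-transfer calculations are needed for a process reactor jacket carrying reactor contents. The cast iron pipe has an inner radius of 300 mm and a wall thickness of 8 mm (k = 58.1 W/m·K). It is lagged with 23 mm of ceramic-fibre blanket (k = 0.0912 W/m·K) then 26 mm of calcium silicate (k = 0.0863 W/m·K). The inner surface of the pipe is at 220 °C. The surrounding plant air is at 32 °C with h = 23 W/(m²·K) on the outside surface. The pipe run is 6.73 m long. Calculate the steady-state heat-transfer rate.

Q ≈ 4450 W

For a radial system each layer contributes R = ln(r_out/r_in)/(2πkL); films add R = 1/(hA).
R_cast iron pipe wall = ln(308/300)/(2π×58.1×6.73) = 1.071×10^-5 K/W
R_ceramic-fibre blanket = ln(331/308)/(2π×0.0912×6.73) = 0.01867 K/W
R_calcium silicate = ln(357/331)/(2π×0.0863×6.73) = 0.02072 K/W
R_outer film = 1/(h_o·2πr_oL) = 1/(23×2π×0.357×6.73) = 0.00288 K/W
R_total = 0.04229 K/W
Q = ΔT/R_total = 188/0.04229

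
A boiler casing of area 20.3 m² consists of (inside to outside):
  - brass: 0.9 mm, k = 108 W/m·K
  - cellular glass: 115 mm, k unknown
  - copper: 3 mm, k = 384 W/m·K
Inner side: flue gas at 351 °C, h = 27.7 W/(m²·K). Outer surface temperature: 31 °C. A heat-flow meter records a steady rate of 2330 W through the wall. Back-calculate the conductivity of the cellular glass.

Using the resistance-network approach (series):
R_inner film = 1/(h_i·A) = 1/(27.7×20.3) = 0.001778 K/W
R_brass = L/(kA) = 0.0009/(108×20.3) = 4.105×10^-7 K/W
R_copper = L/(kA) = 0.003/(384×20.3) = 3.849×10^-7 K/W
Sum of known resistances R_other = 0.001779 K/W
Total R = ΔT/Q = 320/2330 = 0.1373 K/W
R_cellular glass = R_total − R_other = 0.1356 K/W
k = L/(R·A) = 0.115/(0.1356×20.3)

k ≈ 0.0418 W/(m·K)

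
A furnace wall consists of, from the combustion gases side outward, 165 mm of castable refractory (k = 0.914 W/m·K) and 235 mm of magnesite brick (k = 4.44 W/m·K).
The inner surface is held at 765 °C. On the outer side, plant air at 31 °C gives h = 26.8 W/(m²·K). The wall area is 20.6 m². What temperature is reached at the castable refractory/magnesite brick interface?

Thermal resistances in series:
R_castable refractory = L/(kA) = 0.165/(0.914×20.6) = 0.008763 K/W
R_magnesite brick = L/(kA) = 0.235/(4.44×20.6) = 0.002569 K/W
R_outer film = 1/(h_o·A) = 1/(26.8×20.6) = 0.001811 K/W
R_total = 0.01314 K/W;  Q = ΔT/R_total = 734/0.01314 = 55840 W
T_interface = T_inner − Q·ΣR(inner→interface) = 765 − 55800×0.008763

T ≈ 276 °C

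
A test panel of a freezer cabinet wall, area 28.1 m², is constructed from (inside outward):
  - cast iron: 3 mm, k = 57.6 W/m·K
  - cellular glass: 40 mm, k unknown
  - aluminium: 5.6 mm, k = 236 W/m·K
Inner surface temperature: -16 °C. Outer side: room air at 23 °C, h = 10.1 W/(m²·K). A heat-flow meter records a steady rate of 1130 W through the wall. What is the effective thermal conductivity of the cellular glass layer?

k ≈ 0.0459 W/(m·K)

Thermal resistances in series:
R_cast iron = L/(kA) = 0.003/(57.6×28.1) = 1.853×10^-6 K/W
R_aluminium = L/(kA) = 0.0056/(236×28.1) = 8.444×10^-7 K/W
R_outer film = 1/(h_o·A) = 1/(10.1×28.1) = 0.003523 K/W
Sum of known resistances R_other = 0.003526 K/W
Total R = ΔT/Q = 39/1130 = 0.03451 K/W
R_cellular glass = R_total − R_other = 0.03099 K/W
k = L/(R·A) = 0.04/(0.03099×28.1)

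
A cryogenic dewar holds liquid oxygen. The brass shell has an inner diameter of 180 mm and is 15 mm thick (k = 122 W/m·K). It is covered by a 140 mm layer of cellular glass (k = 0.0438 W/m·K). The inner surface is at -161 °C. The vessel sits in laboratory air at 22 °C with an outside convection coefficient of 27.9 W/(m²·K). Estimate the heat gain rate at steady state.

Radial (spherical) resistances in series:
R_brass shell = (1/0.09 − 1/0.105)/(4π×122) = 0.001035 K/W
R_cellular glass = (1/0.105 − 1/0.245)/(4π×0.0438) = 9.888 K/W
R_outer film = 1/(h·4πr_o²) = 1/(27.9×4π×0.245²) = 0.04752 K/W
R_total = 9.936 K/W
Q = ΔT/R_total = 183/9.936

Q ≈ 18.4 W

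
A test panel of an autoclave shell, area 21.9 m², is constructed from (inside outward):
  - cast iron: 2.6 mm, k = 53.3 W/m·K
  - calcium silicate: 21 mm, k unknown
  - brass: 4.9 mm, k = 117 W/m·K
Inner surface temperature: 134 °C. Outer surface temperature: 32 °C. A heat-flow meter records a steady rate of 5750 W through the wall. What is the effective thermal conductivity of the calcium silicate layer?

k ≈ 0.0541 W/(m·K)

Model the wall as resistances in series:
R_cast iron = L/(kA) = 0.0026/(53.3×21.9) = 2.227×10^-6 K/W
R_brass = L/(kA) = 0.0049/(117×21.9) = 1.912×10^-6 K/W
Sum of known resistances R_other = 4.14×10^-6 K/W
Total R = ΔT/Q = 102/5750 = 0.01774 K/W
R_calcium silicate = R_total − R_other = 0.01773 K/W
k = L/(R·A) = 0.021/(0.01773×21.9)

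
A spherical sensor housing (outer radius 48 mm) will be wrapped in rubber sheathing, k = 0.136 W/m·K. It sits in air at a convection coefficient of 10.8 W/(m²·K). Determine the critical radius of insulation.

For a sphere r_cr = 2k/h = 2×0.136/10.8
r_cr = 25.2 mm; since the bare radius (48 mm) is above r_cr, any added insulation will reduce heat loss.

r_cr ≈ 25.2 mm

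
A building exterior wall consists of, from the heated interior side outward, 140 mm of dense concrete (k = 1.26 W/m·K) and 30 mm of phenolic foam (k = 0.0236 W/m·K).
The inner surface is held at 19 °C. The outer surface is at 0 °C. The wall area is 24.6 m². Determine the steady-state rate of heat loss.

Series thermal resistances:
R_dense concrete = L/(kA) = 0.14/(1.26×24.6) = 0.004517 K/W
R_phenolic foam = L/(kA) = 0.03/(0.0236×24.6) = 0.05167 K/W
R_total = 0.05619 K/W
Q = ΔT / R_total = 19 / 0.05619

Q ≈ 338 W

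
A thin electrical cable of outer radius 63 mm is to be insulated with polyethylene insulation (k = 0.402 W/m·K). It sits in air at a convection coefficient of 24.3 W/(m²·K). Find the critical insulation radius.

For a cylinder r_cr = k/h = 0.402/24.3
r_cr = 16.5 mm; since the bare radius (63 mm) is above r_cr, any added insulation will reduce heat loss.

r_cr ≈ 16.5 mm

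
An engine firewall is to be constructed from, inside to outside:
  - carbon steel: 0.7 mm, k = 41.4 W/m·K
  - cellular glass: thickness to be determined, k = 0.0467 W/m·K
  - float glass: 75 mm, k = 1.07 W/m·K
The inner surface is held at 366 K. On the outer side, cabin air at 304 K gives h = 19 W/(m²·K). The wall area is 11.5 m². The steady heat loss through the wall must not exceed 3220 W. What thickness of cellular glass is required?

Using the resistance-network approach (series):
R_carbon steel = L/(kA) = 0.0007/(41.4×11.5) = 1.47×10^-6 K/W
R_float glass = L/(kA) = 0.075/(1.07×11.5) = 0.006095 K/W
R_outer film = 1/(h_o·A) = 1/(19×11.5) = 0.004577 K/W
Sum of the known resistances R_other = 0.01067 K/W
Required total resistance R_tot = ΔT/Q_allow = 62/3220 = 0.01925 K/W
R_cellular glass = R_tot − R_other = 0.008581 K/W
L = R·k·A = 0.008581×0.0467×11.5

L ≈ 4.61 mm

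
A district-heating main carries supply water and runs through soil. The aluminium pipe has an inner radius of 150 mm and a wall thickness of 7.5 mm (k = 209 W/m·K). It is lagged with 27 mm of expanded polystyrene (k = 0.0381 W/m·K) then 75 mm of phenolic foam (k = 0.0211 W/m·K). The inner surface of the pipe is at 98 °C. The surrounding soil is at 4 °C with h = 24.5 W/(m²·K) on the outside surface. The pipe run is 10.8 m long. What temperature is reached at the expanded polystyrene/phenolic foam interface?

T ≈ 78.9 °C

For a radial system each layer contributes R = ln(r_out/r_in)/(2πkL); films add R = 1/(hA).
R_aluminium pipe wall = ln(157.5/150)/(2π×209×10.8) = 3.44×10^-6 K/W
R_expanded polystyrene = ln(184.5/157.5)/(2π×0.0381×10.8) = 0.0612 K/W
R_phenolic foam = ln(259.5/184.5)/(2π×0.0211×10.8) = 0.2382 K/W
R_outer film = 1/(h_o·2πr_oL) = 1/(24.5×2π×0.2595×10.8) = 0.002318 K/W
R_total = 0.3018 K/W
Q = ΔT/R_total = 94/0.3018
Q = 312 W
T_interface = T_inner − Q·ΣR(inner→interface) = 98 − 312×0.0612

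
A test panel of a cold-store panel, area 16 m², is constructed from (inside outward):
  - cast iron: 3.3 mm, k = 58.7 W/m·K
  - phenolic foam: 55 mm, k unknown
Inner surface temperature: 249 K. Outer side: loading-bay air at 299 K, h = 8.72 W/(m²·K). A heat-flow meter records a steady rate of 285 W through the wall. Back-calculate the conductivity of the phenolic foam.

Using the resistance-network approach (series):
R_cast iron = L/(kA) = 0.0033/(58.7×16) = 3.514×10^-6 K/W
R_outer film = 1/(h_o·A) = 1/(8.72×16) = 0.007167 K/W
Sum of known resistances R_other = 0.007171 K/W
Total R = ΔT/Q = 50/285 = 0.1754 K/W
R_phenolic foam = R_total − R_other = 0.1683 K/W
k = L/(R·A) = 0.055/(0.1683×16)

k ≈ 0.0204 W/(m·K)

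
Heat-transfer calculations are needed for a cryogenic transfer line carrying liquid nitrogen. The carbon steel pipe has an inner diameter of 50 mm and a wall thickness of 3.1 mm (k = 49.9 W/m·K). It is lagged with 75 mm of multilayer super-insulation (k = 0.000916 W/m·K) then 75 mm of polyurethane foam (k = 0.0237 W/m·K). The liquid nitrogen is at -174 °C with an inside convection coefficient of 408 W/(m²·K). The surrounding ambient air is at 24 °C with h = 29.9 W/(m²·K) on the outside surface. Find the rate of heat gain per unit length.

q′ ≈ 0.862 W/m

For a radial system each layer contributes R = ln(r_out/r_in)/(2πkL); films add R = 1/(hA).
R_inner film = 1/(h_i·2πr₁L) = 1/(408×2π×0.025×1) = 0.0156 K/W
R_carbon steel pipe wall = ln(28.1/25)/(2π×49.9×1) = 3.728×10^-4 K/W
R_multilayer super-insulation = ln(103.1/28.1)/(2π×0.000916×1) = 225.9 K/W
R_polyurethane foam = ln(178.1/103.1)/(2π×0.0237×1) = 3.671 K/W
R_outer film = 1/(h_o·2πr_oL) = 1/(29.9×2π×0.1781×1) = 0.02989 K/W
R_total = 229.6 K/W
Q = ΔT/R_total = 198/229.6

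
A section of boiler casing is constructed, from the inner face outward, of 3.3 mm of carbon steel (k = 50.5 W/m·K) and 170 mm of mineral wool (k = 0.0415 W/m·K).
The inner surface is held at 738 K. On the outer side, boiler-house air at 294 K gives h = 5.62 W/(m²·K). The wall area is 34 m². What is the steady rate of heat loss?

Treating each layer as a thermal resistance in series:
R_carbon steel = L/(kA) = 0.0033/(50.5×34) = 1.922×10^-6 K/W
R_mineral wool = L/(kA) = 0.17/(0.0415×34) = 0.1205 K/W
R_outer film = 1/(h_o·A) = 1/(5.62×34) = 0.005233 K/W
R_total = 0.1257 K/W
Q = ΔT / R_total = 444 / 0.1257

Q ≈ 3530 W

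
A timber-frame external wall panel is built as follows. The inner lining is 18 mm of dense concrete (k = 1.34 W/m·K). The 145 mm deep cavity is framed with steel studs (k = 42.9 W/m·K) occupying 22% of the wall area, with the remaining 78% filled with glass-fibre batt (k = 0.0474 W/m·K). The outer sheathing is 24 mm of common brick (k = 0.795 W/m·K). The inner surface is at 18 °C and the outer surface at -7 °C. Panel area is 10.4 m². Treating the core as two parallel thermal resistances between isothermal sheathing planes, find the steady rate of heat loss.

Sheathing layers in series; stud and cavity paths in parallel between them.
R_inner = 0.018/(1.34×10.4) = 0.001292 K/W
R_stud  = 0.145/(42.9×0.22×10.4) = 0.001477 K/W
R_cav   = 0.145/(0.0474×0.78×10.4) = 0.3771 K/W
1/R_core = 1/R_stud + 1/R_cav → R_core = 0.001471 K/W
R_outer = 0.024/(0.795×10.4) = 0.002903 K/W
R_total = 0.005666 K/W
Q = ΔT/R_total = 25/0.005666

Q ≈ 4410 W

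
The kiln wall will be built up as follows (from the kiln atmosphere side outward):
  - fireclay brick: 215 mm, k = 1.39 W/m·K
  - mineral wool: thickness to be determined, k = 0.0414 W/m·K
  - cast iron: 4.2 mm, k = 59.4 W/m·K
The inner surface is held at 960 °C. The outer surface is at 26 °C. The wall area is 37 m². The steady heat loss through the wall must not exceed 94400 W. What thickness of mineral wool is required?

Using the resistance-network approach (series):
R_fireclay brick = L/(kA) = 0.215/(1.39×37) = 0.00418 K/W
R_cast iron = L/(kA) = 0.0042/(59.4×37) = 1.911×10^-6 K/W
Sum of the known resistances R_other = 0.004182 K/W
Required total resistance R_tot = ΔT/Q_allow = 934/94400 = 0.009894 K/W
R_mineral wool = R_tot − R_other = 0.005712 K/W
L = R·k·A = 0.005712×0.0414×37

L ≈ 8.75 mm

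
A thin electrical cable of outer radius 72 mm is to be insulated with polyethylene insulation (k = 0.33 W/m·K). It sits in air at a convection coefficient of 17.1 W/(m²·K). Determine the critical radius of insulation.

r_cr ≈ 19.3 mm

For a cylinder r_cr = k/h = 0.33/17.1
r_cr = 19.3 mm; since the bare radius (72 mm) is above r_cr, any added insulation will reduce heat loss.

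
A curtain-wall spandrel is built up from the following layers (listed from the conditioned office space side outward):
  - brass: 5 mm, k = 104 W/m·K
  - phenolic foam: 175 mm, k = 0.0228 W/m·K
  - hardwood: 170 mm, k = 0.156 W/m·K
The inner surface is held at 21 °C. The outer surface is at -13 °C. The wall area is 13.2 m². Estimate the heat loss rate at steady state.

Q ≈ 51.2 W

Thermal resistances in series:
R_brass = L/(kA) = 0.005/(104×13.2) = 3.642×10^-6 K/W
R_phenolic foam = L/(kA) = 0.175/(0.0228×13.2) = 0.5815 K/W
R_hardwood = L/(kA) = 0.17/(0.156×13.2) = 0.08256 K/W
R_total = 0.664 K/W
Q = ΔT / R_total = 34 / 0.664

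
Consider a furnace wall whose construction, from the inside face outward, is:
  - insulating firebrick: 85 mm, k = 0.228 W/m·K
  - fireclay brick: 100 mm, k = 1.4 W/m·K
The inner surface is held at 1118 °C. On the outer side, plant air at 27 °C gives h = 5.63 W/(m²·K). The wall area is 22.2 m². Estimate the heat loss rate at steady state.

Series thermal resistances:
R_insulating firebrick = L/(kA) = 0.085/(0.228×22.2) = 0.01679 K/W
R_fireclay brick = L/(kA) = 0.1/(1.4×22.2) = 0.003218 K/W
R_outer film = 1/(h_o·A) = 1/(5.63×22.2) = 0.008001 K/W
R_total = 0.02801 K/W
Q = ΔT / R_total = 1091 / 0.02801

Q ≈ 38900 W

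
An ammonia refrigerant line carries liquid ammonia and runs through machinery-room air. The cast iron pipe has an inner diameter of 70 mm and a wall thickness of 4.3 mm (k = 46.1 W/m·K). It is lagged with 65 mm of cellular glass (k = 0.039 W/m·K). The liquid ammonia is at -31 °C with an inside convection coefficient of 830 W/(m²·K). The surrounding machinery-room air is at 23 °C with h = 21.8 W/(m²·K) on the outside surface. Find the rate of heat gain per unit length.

Per-layer cylindrical resistances, series-summed:
R_inner film = 1/(h_i·2πr₁L) = 1/(830×2π×0.035×1) = 0.005479 K/W
R_cast iron pipe wall = ln(39.3/35)/(2π×46.1×1) = 4.001×10^-4 K/W
R_cellular glass = ln(104.3/39.3)/(2π×0.039×1) = 3.983 K/W
R_outer film = 1/(h_o·2πr_oL) = 1/(21.8×2π×0.1043×1) = 0.07 K/W
R_total = 4.059 K/W
Q = ΔT/R_total = 54/4.059

q′ ≈ 13.3 W/m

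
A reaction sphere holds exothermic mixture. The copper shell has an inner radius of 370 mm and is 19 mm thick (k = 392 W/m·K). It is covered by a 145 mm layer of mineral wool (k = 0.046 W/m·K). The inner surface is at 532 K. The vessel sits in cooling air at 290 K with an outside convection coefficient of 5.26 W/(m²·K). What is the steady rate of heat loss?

Radial (spherical) resistances in series:
R_copper shell = (1/0.37 − 1/0.389)/(4π×392) = 2.68×10^-5 K/W
R_mineral wool = (1/0.389 − 1/0.534)/(4π×0.046) = 1.208 K/W
R_outer film = 1/(h·4πr_o²) = 1/(5.26×4π×0.534²) = 0.05305 K/W
R_total = 1.261 K/W
Q = ΔT/R_total = 242/1.261

Q ≈ 192 W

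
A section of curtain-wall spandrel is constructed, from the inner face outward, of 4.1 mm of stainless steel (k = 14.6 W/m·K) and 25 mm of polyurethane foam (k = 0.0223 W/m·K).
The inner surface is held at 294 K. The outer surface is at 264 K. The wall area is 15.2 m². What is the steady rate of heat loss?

Q ≈ 407 W

Model the wall as resistances in series:
R_stainless steel = L/(kA) = 0.0041/(14.6×15.2) = 1.848×10^-5 K/W
R_polyurethane foam = L/(kA) = 0.025/(0.0223×15.2) = 0.07376 K/W
R_total = 0.07377 K/W
Q = ΔT / R_total = 30 / 0.07377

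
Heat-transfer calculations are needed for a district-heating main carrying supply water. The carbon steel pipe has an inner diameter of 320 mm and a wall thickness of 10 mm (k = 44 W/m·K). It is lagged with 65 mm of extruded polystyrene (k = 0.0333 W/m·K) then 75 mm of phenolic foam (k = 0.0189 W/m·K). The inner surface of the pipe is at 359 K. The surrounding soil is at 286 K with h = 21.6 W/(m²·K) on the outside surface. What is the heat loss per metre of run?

q′ ≈ 18.7 W/m

Treating each annulus and film as a series resistance:
R_carbon steel pipe wall = ln(170/160)/(2π×44×1) = 2.193×10^-4 K/W
R_extruded polystyrene = ln(235/170)/(2π×0.0333×1) = 1.548 K/W
R_phenolic foam = ln(310/235)/(2π×0.0189×1) = 2.332 K/W
R_outer film = 1/(h_o·2πr_oL) = 1/(21.6×2π×0.31×1) = 0.02377 K/W
R_total = 3.904 K/W
Q = ΔT/R_total = 73/3.904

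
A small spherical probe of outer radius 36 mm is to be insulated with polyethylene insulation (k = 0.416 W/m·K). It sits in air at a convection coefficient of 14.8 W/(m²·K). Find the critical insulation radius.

For a sphere r_cr = 2k/h = 2×0.416/14.8
r_cr = 56.2 mm; since the bare radius (36 mm) is below r_cr, adding a thin layer of insulation will *increase* heat loss.

r_cr ≈ 56.2 mm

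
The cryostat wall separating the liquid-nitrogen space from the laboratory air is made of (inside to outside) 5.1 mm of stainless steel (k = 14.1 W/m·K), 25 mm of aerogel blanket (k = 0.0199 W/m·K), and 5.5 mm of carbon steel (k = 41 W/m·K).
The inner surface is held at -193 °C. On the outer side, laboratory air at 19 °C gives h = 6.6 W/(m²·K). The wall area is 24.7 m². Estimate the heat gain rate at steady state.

Thermal resistances in series:
R_stainless steel = L/(kA) = 0.0051/(14.1×24.7) = 1.464×10^-5 K/W
R_aerogel blanket = L/(kA) = 0.025/(0.0199×24.7) = 0.05086 K/W
R_carbon steel = L/(kA) = 0.0055/(41×24.7) = 5.431×10^-6 K/W
R_outer film = 1/(h_o·A) = 1/(6.6×24.7) = 0.006134 K/W
R_total = 0.05702 K/W
Q = ΔT / R_total = 212 / 0.05702

Q ≈ 3720 W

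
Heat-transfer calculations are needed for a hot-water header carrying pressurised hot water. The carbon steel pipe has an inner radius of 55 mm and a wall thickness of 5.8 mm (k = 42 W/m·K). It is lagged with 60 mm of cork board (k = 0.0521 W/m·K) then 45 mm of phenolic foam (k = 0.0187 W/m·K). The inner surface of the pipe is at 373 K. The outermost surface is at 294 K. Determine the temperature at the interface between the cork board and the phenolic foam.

T ≈ 338 K

Radial resistances (cylindrical: R_cond = ln(r_o/r_i)/(2πkL), R_conv = 1/(h·2πrL)):
R_carbon steel pipe wall = ln(60.8/55)/(2π×42×1) = 3.799×10^-4 K/W
R_cork board = ln(120.8/60.8)/(2π×0.0521×1) = 2.097 K/W
R_phenolic foam = ln(165.8/120.8)/(2π×0.0187×1) = 2.695 K/W
R_total = 4.793 K/W
Q = ΔT/R_total = 79/4.793
Q = 16.5 W/m
T_interface = T_inner − Q·ΣR(inner→interface) = 373 − 16.5×2.098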